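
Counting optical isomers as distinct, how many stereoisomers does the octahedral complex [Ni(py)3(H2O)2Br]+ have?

3

An octahedron has six vertices in three trans pairs; every non-trans pair is cis.
Working through the distinct placements yields 3 geometric isomers: py mer, H2O cis; py mer, H2O trans; py fac, H2O cis.
Each arrangement has an internal mirror plane or centre of symmetry, so none is chiral.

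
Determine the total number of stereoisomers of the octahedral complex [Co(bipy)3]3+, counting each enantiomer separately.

Each bipy is bidentate and must span two cis positions.
Only one geometric arrangement is possible; it has no improper symmetry element, so it exists as a pair of enantiomers (2 stereoisomers).

2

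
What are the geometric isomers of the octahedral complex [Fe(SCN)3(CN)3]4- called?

fac and mer

Working through the distinct placements yields 2 geometric isomers: SCN mer; SCN fac.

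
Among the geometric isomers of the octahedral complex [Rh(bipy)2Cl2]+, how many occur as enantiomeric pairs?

1

In an octahedral complex each vertex has one trans partner and four cis neighbours.
Each bipy is bidentate and must span two cis positions.
Working through the distinct placements yields 2 geometric isomers: Cl trans; Cl cis (chiral).
One of these lacks any improper symmetry element and so occurs as an enantiomeric pair, giving 2 + 1 = 3 stereoisomers in total.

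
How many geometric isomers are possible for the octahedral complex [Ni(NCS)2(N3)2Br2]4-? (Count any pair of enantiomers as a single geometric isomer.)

5

In an octahedral complex each vertex has one trans partner and four cis neighbours.
Systematic placement gives 5 geometric isomers: NCS trans, N3 trans, Br trans; NCS cis, N3 cis, Br trans; NCS trans, N3 cis, Br cis; NCS cis, N3 cis, Br cis (chiral); NCS cis, N3 trans, Br cis.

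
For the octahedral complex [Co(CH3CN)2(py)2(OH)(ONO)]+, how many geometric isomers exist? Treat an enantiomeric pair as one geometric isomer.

6

An octahedron has six vertices in three trans pairs; every non-trans pair is cis.
Systematic placement gives 6 geometric isomers: CH3CN trans, py trans; CH3CN trans, py cis; CH3CN cis, py trans; CH3CN cis, py cis (3 arrangements, 2 chiral).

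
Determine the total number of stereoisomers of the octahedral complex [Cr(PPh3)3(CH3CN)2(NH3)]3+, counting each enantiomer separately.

In an octahedral complex each vertex has one trans partner and four cis neighbours.
There are 3 geometric isomers: PPh3 mer, CH3CN trans; PPh3 mer, CH3CN cis; PPh3 fac, CH3CN cis.
Each arrangement has an internal mirror plane or centre of symmetry, so none is chiral.

3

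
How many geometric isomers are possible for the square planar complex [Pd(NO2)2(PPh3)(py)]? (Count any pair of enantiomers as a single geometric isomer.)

A square has two trans pairs of vertices; adjacent vertices are cis.
Systematic placement gives 2 geometric isomers: NO2 cis; NO2 trans.

2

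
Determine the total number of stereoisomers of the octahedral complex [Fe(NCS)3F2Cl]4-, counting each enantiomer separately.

In an octahedral complex each vertex has one trans partner and four cis neighbours.
The distinct arrangements are (3 in all): NCS mer, F cis; NCS mer, F trans; NCS fac, F cis.
Each arrangement has an internal mirror plane or centre of symmetry, so none is chiral.

3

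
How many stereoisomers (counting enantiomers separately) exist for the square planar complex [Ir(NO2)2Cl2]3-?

In a square planar complex each vertex has one trans partner and two cis neighbours.
There are 2 geometric isomers: NO2 cis; NO2 trans.
Each arrangement has an internal mirror plane or centre of symmetry, so none is chiral.

2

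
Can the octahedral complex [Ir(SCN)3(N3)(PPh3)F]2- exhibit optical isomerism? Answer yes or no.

In an octahedral complex each vertex has one trans partner and four cis neighbours.
Working through the distinct placements yields 4 geometric isomers: SCN mer (3 arrangements); SCN fac (chiral).
One of these lacks any improper symmetry element and so occurs as an enantiomeric pair, giving 4 + 1 = 5 stereoisomers in total.

yes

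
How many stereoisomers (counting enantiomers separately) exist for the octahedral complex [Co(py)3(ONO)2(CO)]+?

3

The six octahedral sites form three mutually perpendicular trans pairs.
Systematic placement gives 3 geometric isomers: py mer, ONO cis; py mer, ONO trans; py fac, ONO cis.
Each arrangement has an internal mirror plane or centre of symmetry, so none is chiral.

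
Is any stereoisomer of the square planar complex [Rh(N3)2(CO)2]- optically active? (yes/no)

no

A square has two trans pairs of vertices; adjacent vertices are cis.
There are 2 geometric isomers: N3 cis; N3 trans.
Each arrangement has an internal mirror plane or centre of symmetry, so none is chiral.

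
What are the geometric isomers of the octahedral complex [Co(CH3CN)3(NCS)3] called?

Systematic placement gives 2 geometric isomers: CH3CN mer; CH3CN fac.

fac and mer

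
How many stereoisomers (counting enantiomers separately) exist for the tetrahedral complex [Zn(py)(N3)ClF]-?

2

All four vertices of a tetrahedron are equivalent and mutually adjacent, so cis/trans isomerism cannot arise.
Only one geometric arrangement is possible; it has no improper symmetry element, so it exists as a pair of enantiomers (2 stereoisomers).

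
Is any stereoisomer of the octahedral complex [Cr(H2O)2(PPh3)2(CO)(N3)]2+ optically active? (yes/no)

The six octahedral sites form three mutually perpendicular trans pairs.
Systematic placement gives 6 geometric isomers: H2O cis, PPh3 trans; H2O cis, PPh3 cis (3 arrangements, 2 chiral); H2O trans, PPh3 trans; H2O trans, PPh3 cis.
Of these, 2 lack any improper symmetry element and so occur as enantiomeric pairs, giving 6 + 2 = 8 stereoisomers in total.

yes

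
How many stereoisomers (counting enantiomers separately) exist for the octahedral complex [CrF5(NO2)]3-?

1

Only one geometric arrangement is possible.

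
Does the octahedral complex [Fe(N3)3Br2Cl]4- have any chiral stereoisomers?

In an octahedral complex each vertex has one trans partner and four cis neighbours.
The distinct arrangements are (3 in all): N3 mer, Br trans; N3 mer, Br cis; N3 fac, Br cis.
Each arrangement has an internal mirror plane or centre of symmetry, so none is chiral.

no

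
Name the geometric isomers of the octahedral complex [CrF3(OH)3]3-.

fac and mer

An octahedron has six vertices in three trans pairs; every non-trans pair is cis.
Working through the distinct placements yields 2 geometric isomers: F mer; F fac.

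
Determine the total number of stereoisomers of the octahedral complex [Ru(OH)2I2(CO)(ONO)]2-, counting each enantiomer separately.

In an octahedral complex each vertex has one trans partner and four cis neighbours.
The distinct arrangements are (6 in all): OH cis, I cis (3 arrangements, 2 chiral); OH trans, I cis; OH cis, I trans; OH trans, I trans.
Of these, 2 lack any improper symmetry element and so occur as enantiomeric pairs, giving 6 + 2 = 8 stereoisomers in total.

8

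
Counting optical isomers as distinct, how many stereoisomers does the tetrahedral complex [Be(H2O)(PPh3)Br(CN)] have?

Only one geometric arrangement is possible; it has no improper symmetry element, so it exists as a pair of enantiomers (2 stereoisomers).

2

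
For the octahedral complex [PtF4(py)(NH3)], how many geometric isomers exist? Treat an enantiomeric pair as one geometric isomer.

2

In an octahedral complex each vertex has one trans partner and four cis neighbours.
There are 2 geometric isomers: py and NH3 mutually trans; py and NH3 mutually cis.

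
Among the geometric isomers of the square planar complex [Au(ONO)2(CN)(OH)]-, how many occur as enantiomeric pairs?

0

In a square planar complex each vertex has one trans partner and two cis neighbours.
Systematic placement gives 2 geometric isomers: ONO cis; ONO trans.
Each arrangement has an internal mirror plane or centre of symmetry, so none is chiral.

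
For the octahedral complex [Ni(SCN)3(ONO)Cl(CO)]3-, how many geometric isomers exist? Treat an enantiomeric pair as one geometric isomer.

An octahedron has six vertices in three trans pairs; every non-trans pair is cis.
Systematic placement gives 4 geometric isomers: SCN mer (3 arrangements); SCN fac (chiral).

4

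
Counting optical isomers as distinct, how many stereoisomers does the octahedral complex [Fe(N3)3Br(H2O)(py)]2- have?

5

An octahedron has six vertices in three trans pairs; every non-trans pair is cis.
Working through the distinct placements yields 4 geometric isomers: N3 mer (3 arrangements); N3 fac (chiral).
One of these lacks any improper symmetry element and so occurs as an enantiomeric pair, giving 4 + 1 = 5 stereoisomers in total.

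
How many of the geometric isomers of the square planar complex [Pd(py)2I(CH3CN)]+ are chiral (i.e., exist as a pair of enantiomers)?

0

In a square planar complex each vertex has one trans partner and two cis neighbours.
The distinct arrangements are (2 in all): py cis; py trans.
Each arrangement has an internal mirror plane or centre of symmetry, so none is chiral.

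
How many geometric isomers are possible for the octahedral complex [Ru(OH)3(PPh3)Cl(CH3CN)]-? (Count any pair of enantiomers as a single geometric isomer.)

4

The six octahedral sites form three mutually perpendicular trans pairs.
There are 4 geometric isomers: OH mer (3 arrangements); OH fac (chiral).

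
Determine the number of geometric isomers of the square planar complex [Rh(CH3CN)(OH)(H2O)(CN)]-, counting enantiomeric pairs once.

A square has two trans pairs of vertices; adjacent vertices are cis.
Systematic placement gives 3 geometric isomers: (CH3CN/H2O trans, CN/OH trans); (CH3CN/OH trans, CN/H2O trans); (CH3CN/CN trans, H2O/OH trans).

3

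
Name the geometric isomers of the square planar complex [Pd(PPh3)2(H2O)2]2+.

Working through the distinct placements yields 2 geometric isomers: PPh3 cis; PPh3 trans.

cis and trans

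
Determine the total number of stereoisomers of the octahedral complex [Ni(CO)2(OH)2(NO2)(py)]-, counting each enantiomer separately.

The distinct arrangements are (6 in all): CO trans, OH cis; CO trans, OH trans; CO cis, OH cis (3 arrangements, 2 chiral); CO cis, OH trans.
Of these, 2 lack any improper symmetry element and so occur as enantiomeric pairs, giving 6 + 2 = 8 stereoisomers in total.

8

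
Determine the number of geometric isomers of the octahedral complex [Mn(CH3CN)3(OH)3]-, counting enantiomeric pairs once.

2

In an octahedral complex each vertex has one trans partner and four cis neighbours.
Working through the distinct placements yields 2 geometric isomers: CH3CN mer; CH3CN fac.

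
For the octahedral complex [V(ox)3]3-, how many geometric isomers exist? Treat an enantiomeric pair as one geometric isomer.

Each ox is bidentate and must span two cis positions.
Only one geometric arrangement is possible; it has no improper symmetry element, so it exists as a pair of enantiomers (2 stereoisomers).

1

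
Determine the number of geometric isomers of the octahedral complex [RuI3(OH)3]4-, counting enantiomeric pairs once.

2

An octahedron has six vertices in three trans pairs; every non-trans pair is cis.
The distinct arrangements are (2 in all): I mer; I fac.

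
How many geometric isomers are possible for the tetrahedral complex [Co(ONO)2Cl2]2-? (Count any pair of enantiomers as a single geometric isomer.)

1

All four vertices of a tetrahedron are equivalent and mutually adjacent, so cis/trans isomerism cannot arise.
Only one geometric arrangement is possible.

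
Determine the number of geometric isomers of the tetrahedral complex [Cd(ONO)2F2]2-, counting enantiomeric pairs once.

1

All four vertices of a tetrahedron are equivalent and mutually adjacent, so cis/trans isomerism cannot arise.
Only one geometric arrangement is possible.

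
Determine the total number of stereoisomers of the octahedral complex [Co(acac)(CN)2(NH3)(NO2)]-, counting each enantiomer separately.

6

Each acac is bidentate and must span two cis positions.
Systematic placement gives 4 geometric isomers: CN trans; CN cis (3 arrangements, 2 chiral).
Of these, 2 lack any improper symmetry element and so occur as enantiomeric pairs, giving 4 + 2 = 6 stereoisomers in total.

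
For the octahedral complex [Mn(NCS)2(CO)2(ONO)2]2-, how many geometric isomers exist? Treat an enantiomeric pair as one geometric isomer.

5

There are 5 geometric isomers: NCS trans, CO trans, ONO trans; NCS cis, CO trans, ONO cis; NCS cis, CO cis, ONO trans; NCS cis, CO cis, ONO cis (chiral); NCS trans, CO cis, ONO cis.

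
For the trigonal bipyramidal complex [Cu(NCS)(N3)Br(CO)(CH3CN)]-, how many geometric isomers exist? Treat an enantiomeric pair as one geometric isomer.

10

A trigonal bipyramid has two axial and three equatorial sites, which are chemically inequivalent.
Systematic enumeration (placing each ligand type in turn and discarding arrangements equivalent by rotation or reflection) gives 10 geometric isomers.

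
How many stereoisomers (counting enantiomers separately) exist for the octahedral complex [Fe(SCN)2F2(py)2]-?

The six octahedral sites form three mutually perpendicular trans pairs.
There are 5 geometric isomers: SCN trans, F trans, py trans; SCN cis, F trans, py cis; SCN cis, F cis, py trans; SCN cis, F cis, py cis (chiral); SCN trans, F cis, py cis.
One of these lacks any improper symmetry element and so occurs as an enantiomeric pair, giving 5 + 1 = 6 stereoisomers in total.

6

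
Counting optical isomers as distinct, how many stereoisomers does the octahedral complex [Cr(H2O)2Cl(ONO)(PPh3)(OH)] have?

The six octahedral sites form three mutually perpendicular trans pairs.
Placing the ligands in turn and identifying arrangements related by rotation or reflection leaves 9 distinct geometric isomers.
Of these, 6 lack any improper symmetry element and so occur as enantiomeric pairs, giving 9 + 6 = 15 stereoisomers in total.

15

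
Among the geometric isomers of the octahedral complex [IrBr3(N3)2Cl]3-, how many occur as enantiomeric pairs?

0

An octahedron has six vertices in three trans pairs; every non-trans pair is cis.
The distinct arrangements are (3 in all): Br mer, N3 trans; Br mer, N3 cis; Br fac, N3 cis.
Each arrangement has an internal mirror plane or centre of symmetry, so none is chiral.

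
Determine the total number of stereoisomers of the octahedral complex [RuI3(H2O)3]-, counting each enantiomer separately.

The six octahedral sites form three mutually perpendicular trans pairs.
Working through the distinct placements yields 2 geometric isomers: I mer; I fac.
Each arrangement has an internal mirror plane or centre of symmetry, so none is chiral.

2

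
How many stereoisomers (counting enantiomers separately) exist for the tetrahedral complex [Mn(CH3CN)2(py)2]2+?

1

All four vertices of a tetrahedron are equivalent and mutually adjacent, so cis/trans isomerism cannot arise.
Only one geometric arrangement is possible.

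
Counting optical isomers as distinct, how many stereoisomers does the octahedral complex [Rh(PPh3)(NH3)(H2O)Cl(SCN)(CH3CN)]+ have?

An octahedron has six vertices in three trans pairs; every non-trans pair is cis.
Systematic enumeration (placing each ligand type in turn and discarding arrangements equivalent by rotation or reflection) gives 15 geometric isomers.
Of these, 15 lack any improper symmetry element and so occur as enantiomeric pairs, giving 15 + 15 = 30 stereoisomers in total.

30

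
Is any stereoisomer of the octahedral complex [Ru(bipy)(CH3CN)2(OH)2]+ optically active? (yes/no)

The six octahedral sites form three mutually perpendicular trans pairs.
Each bipy is bidentate and must span two cis positions.
The distinct arrangements are (3 in all): CH3CN trans, OH cis; CH3CN cis, OH cis (chiral); CH3CN cis, OH trans.
One of these lacks any improper symmetry element and so occurs as an enantiomeric pair, giving 3 + 1 = 4 stereoisomers in total.

yes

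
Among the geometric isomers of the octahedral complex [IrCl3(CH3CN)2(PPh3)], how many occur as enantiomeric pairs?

0

In an octahedral complex each vertex has one trans partner and four cis neighbours.
Working through the distinct placements yields 3 geometric isomers: Cl mer, CH3CN trans; Cl fac, CH3CN cis; Cl mer, CH3CN cis.
Each arrangement has an internal mirror plane or centre of symmetry, so none is chiral.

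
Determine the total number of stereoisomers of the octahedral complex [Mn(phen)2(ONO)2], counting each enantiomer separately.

3

The six octahedral sites form three mutually perpendicular trans pairs.
Each phen is bidentate and must span two cis positions.
There are 2 geometric isomers: ONO trans; ONO cis (chiral).
One of these lacks any improper symmetry element and so occurs as an enantiomeric pair, giving 2 + 1 = 3 stereoisomers in total.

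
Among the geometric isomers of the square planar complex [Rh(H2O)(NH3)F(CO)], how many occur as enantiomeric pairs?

A square has two trans pairs of vertices; adjacent vertices are cis.
There are 3 geometric isomers: (CO/H2O trans, F/NH3 trans); (CO/NH3 trans, F/H2O trans); (CO/F trans, H2O/NH3 trans).
Each arrangement has an internal mirror plane or centre of symmetry, so none is chiral.

0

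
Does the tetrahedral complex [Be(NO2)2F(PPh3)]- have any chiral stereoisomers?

no

Only one geometric arrangement is possible.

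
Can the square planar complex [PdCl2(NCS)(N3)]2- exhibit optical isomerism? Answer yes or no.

no

The distinct arrangements are (2 in all): Cl cis; Cl trans.
Each arrangement has an internal mirror plane or centre of symmetry, so none is chiral.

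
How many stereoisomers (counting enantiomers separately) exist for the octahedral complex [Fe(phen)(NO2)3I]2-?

Each phen is bidentate and must span two cis positions.
There are 2 geometric isomers: NO2 fac; NO2 mer.
Each arrangement has an internal mirror plane or centre of symmetry, so none is chiral.

2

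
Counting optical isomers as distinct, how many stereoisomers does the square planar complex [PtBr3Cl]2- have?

1

Only one geometric arrangement is possible.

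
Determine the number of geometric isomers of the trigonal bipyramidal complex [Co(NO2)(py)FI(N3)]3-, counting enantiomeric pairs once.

10

A trigonal bipyramid has two axial and three equatorial sites, which are chemically inequivalent.
Exhaustive case analysis gives 10 geometric isomers.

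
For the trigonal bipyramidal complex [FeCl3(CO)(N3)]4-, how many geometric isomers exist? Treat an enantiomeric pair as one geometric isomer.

A trigonal bipyramid has two axial and three equatorial sites, which are chemically inequivalent.
There are 4 geometric isomers: CO axial, N3 equatorial; CO axial, N3 axial; CO equatorial, N3 equatorial; CO equatorial, N3 axial.

4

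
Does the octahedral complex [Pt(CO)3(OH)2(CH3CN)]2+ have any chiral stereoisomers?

In an octahedral complex each vertex has one trans partner and four cis neighbours.
Working through the distinct placements yields 3 geometric isomers: CO mer, OH trans; CO fac, OH cis; CO mer, OH cis.
Each arrangement has an internal mirror plane or centre of symmetry, so none is chiral.

no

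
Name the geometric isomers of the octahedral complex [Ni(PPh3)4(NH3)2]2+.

cis and trans

An octahedron has six vertices in three trans pairs; every non-trans pair is cis.
The distinct arrangements are (2 in all): NH3 trans; NH3 cis.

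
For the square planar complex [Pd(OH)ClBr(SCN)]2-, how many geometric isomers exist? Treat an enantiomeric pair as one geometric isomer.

3

Working through the distinct placements yields 3 geometric isomers: (Br/OH trans, Cl/SCN trans); (Br/SCN trans, Cl/OH trans); (Br/Cl trans, OH/SCN trans).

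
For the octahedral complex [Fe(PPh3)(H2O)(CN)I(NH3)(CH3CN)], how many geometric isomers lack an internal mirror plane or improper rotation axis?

15

Exhaustive case analysis gives 15 geometric isomers.
Of these, 15 lack any improper symmetry element and so occur as enantiomeric pairs, giving 15 + 15 = 30 stereoisomers in total.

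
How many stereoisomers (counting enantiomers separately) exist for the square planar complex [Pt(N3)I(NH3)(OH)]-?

3

A square has two trans pairs of vertices; adjacent vertices are cis.
There are 3 geometric isomers: (I/NH3 trans, N3/OH trans); (I/OH trans, N3/NH3 trans); (I/N3 trans, NH3/OH trans).
Each arrangement has an internal mirror plane or centre of symmetry, so none is chiral.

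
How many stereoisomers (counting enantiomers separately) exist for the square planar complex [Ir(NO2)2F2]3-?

2

In a square planar complex each vertex has one trans partner and two cis neighbours.
Systematic placement gives 2 geometric isomers: NO2 cis; NO2 trans.
Each arrangement has an internal mirror plane or centre of symmetry, so none is chiral.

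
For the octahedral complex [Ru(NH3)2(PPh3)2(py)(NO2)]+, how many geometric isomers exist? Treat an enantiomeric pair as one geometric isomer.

6

The six octahedral sites form three mutually perpendicular trans pairs.
Working through the distinct placements yields 6 geometric isomers: NH3 trans, PPh3 cis; NH3 trans, PPh3 trans; NH3 cis, PPh3 cis (3 arrangements, 2 chiral); NH3 cis, PPh3 trans.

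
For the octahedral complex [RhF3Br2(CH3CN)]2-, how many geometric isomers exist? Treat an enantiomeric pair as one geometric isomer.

The six octahedral sites form three mutually perpendicular trans pairs.
Working through the distinct placements yields 3 geometric isomers: F mer, Br trans; F mer, Br cis; F fac, Br cis.

3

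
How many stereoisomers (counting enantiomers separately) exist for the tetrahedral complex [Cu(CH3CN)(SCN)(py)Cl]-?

All four vertices of a tetrahedron are equivalent and mutually adjacent, so cis/trans isomerism cannot arise.
Only one geometric arrangement is possible; it has no improper symmetry element, so it exists as a pair of enantiomers (2 stereoisomers).

2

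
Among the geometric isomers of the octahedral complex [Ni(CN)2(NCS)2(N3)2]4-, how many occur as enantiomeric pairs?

The six octahedral sites form three mutually perpendicular trans pairs.
There are 5 geometric isomers: CN trans, NCS trans, N3 trans; CN trans, NCS cis, N3 cis; CN cis, NCS trans, N3 cis; CN cis, NCS cis, N3 cis (chiral); CN cis, NCS cis, N3 trans.
One of these lacks any improper symmetry element and so occurs as an enantiomeric pair, giving 5 + 1 = 6 stereoisomers in total.

1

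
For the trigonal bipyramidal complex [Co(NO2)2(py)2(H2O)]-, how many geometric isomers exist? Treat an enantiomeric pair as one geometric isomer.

In a trigonal bipyramid the two axial positions differ from the three equatorial ones.
Systematic enumeration (placing each ligand type in turn and discarding arrangements equivalent by rotation or reflection) gives 5 geometric isomers.

5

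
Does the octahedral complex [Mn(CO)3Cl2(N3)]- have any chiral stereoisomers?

In an octahedral complex each vertex has one trans partner and four cis neighbours.
Systematic placement gives 3 geometric isomers: CO mer, Cl cis; CO mer, Cl trans; CO fac, Cl cis.
Each arrangement has an internal mirror plane or centre of symmetry, so none is chiral.

no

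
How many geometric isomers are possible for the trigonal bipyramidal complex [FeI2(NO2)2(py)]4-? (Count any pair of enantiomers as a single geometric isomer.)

In a trigonal bipyramid the two axial positions differ from the three equatorial ones.
Placing the ligands in turn and identifying arrangements related by rotation or reflection leaves 5 distinct geometric isomers.

5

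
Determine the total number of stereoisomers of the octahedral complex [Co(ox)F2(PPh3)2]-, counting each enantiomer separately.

An octahedron has six vertices in three trans pairs; every non-trans pair is cis.
Each ox is bidentate and must span two cis positions.
The distinct arrangements are (3 in all): F trans, PPh3 cis; F cis, PPh3 cis (chiral); F cis, PPh3 trans.
One of these lacks any improper symmetry element and so occurs as an enantiomeric pair, giving 3 + 1 = 4 stereoisomers in total.

4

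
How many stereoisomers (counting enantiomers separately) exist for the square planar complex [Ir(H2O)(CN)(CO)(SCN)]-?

The distinct arrangements are (3 in all): (CN/H2O trans, CO/SCN trans); (CN/SCN trans, CO/H2O trans); (CN/CO trans, H2O/SCN trans).
Each arrangement has an internal mirror plane or centre of symmetry, so none is chiral.

3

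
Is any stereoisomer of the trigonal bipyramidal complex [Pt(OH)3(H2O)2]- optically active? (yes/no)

In a trigonal bipyramid the two axial positions differ from the three equatorial ones.
There are 3 geometric isomers: H2O both axial; H2O one axial, one equatorial; H2O both equatorial.
Each arrangement has an internal mirror plane or centre of symmetry, so none is chiral.

no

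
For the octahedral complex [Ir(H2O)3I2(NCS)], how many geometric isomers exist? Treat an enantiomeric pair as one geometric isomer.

An octahedron has six vertices in three trans pairs; every non-trans pair is cis.
There are 3 geometric isomers: H2O mer, I cis; H2O mer, I trans; H2O fac, I cis.

3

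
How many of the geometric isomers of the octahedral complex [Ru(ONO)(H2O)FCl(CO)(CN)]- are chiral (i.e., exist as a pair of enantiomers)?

Systematic enumeration (placing each ligand type in turn and discarding arrangements equivalent by rotation or reflection) gives 15 geometric isomers.
Of these, 15 lack any improper symmetry element and so occur as enantiomeric pairs, giving 15 + 15 = 30 stereoisomers in total.

15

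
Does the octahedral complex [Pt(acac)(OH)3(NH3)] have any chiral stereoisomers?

The six octahedral sites form three mutually perpendicular trans pairs.
Each acac is bidentate and must span two cis positions.
There are 2 geometric isomers: OH fac; OH mer.
Each arrangement has an internal mirror plane or centre of symmetry, so none is chiral.

no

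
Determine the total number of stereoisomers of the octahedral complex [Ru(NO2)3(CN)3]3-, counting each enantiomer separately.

In an octahedral complex each vertex has one trans partner and four cis neighbours.
Working through the distinct placements yields 2 geometric isomers: NO2 mer; NO2 fac.
Each arrangement has an internal mirror plane or centre of symmetry, so none is chiral.

2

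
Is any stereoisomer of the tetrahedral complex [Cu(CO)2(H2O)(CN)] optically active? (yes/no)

no

In a tetrahedral complex all four positions are equivalent and every pair of ligands is adjacent — there is no cis/trans distinction.
Only one geometric arrangement is possible.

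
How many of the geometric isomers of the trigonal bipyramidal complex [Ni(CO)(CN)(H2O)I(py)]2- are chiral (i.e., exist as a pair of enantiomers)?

In a trigonal bipyramid the two axial positions differ from the three equatorial ones.
Systematic enumeration (placing each ligand type in turn and discarding arrangements equivalent by rotation or reflection) gives 10 geometric isomers.
Of these, 10 lack any improper symmetry element and so occur as enantiomeric pairs, giving 10 + 10 = 20 stereoisomers in total.

10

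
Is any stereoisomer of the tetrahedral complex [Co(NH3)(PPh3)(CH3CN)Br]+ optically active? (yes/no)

yes

In a tetrahedral complex all four positions are equivalent and every pair of ligands is adjacent — there is no cis/trans distinction.
Only one geometric arrangement is possible; it has no improper symmetry element, so it exists as a pair of enantiomers (2 stereoisomers).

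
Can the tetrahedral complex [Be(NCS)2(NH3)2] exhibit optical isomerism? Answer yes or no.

no

In a tetrahedral complex all four positions are equivalent and every pair of ligands is adjacent — there is no cis/trans distinction.
Only one geometric arrangement is possible.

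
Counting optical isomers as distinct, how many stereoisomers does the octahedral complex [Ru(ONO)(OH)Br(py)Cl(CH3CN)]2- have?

30

An octahedron has six vertices in three trans pairs; every non-trans pair is cis.
Exhaustive case analysis gives 15 geometric isomers.
Of these, 15 lack any improper symmetry element and so occur as enantiomeric pairs, giving 15 + 15 = 30 stereoisomers in total.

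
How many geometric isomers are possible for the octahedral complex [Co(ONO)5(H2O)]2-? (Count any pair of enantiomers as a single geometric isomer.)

1

In an octahedral complex each vertex has one trans partner and four cis neighbours.
Only one geometric arrangement is possible.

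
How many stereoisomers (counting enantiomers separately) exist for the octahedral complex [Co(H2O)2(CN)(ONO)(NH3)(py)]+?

15

An octahedron has six vertices in three trans pairs; every non-trans pair is cis.
Placing the ligands in turn and identifying arrangements related by rotation or reflection leaves 9 distinct geometric isomers.
Of these, 6 lack any improper symmetry element and so occur as enantiomeric pairs, giving 9 + 6 = 15 stereoisomers in total.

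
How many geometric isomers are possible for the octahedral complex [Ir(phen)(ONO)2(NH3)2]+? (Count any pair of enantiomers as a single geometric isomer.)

An octahedron has six vertices in three trans pairs; every non-trans pair is cis.
Each phen is bidentate and must span two cis positions.
Systematic placement gives 3 geometric isomers: ONO cis, NH3 trans; ONO cis, NH3 cis (chiral); ONO trans, NH3 cis.

3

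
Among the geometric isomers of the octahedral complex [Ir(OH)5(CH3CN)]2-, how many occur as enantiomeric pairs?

0

Only one geometric arrangement is possible.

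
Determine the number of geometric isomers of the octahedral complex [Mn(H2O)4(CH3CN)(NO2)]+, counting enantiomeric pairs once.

The six octahedral sites form three mutually perpendicular trans pairs.
There are 2 geometric isomers: CH3CN and NO2 mutually cis; CH3CN and NO2 mutually trans.

2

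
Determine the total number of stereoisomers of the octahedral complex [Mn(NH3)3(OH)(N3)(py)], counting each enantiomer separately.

An octahedron has six vertices in three trans pairs; every non-trans pair is cis.
Working through the distinct placements yields 4 geometric isomers: NH3 mer (3 arrangements); NH3 fac (chiral).
One of these lacks any improper symmetry element and so occurs as an enantiomeric pair, giving 4 + 1 = 5 stereoisomers in total.

5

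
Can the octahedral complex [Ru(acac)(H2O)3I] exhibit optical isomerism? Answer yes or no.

In an octahedral complex each vertex has one trans partner and four cis neighbours.
Each acac is bidentate and must span two cis positions.
The distinct arrangements are (2 in all): H2O mer; H2O fac.
Each arrangement has an internal mirror plane or centre of symmetry, so none is chiral.

no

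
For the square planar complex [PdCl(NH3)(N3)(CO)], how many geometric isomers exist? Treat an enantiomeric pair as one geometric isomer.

In a square planar complex each vertex has one trans partner and two cis neighbours.
There are 3 geometric isomers: (CO/N3 trans, Cl/NH3 trans); (CO/NH3 trans, Cl/N3 trans); (CO/Cl trans, N3/NH3 trans).

3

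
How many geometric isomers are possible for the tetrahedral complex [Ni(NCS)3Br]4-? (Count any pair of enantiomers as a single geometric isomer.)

In a tetrahedral complex all four positions are equivalent and every pair of ligands is adjacent — there is no cis/trans distinction.
Only one geometric arrangement is possible.

1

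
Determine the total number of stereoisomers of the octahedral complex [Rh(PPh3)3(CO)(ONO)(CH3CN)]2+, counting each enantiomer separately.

The distinct arrangements are (4 in all): PPh3 mer (3 arrangements); PPh3 fac (chiral).
One of these lacks any improper symmetry element and so occurs as an enantiomeric pair, giving 4 + 1 = 5 stereoisomers in total.

5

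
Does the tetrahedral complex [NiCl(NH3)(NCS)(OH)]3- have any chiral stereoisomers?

yes

Only one geometric arrangement is possible; it has no improper symmetry element, so it exists as a pair of enantiomers (2 stereoisomers).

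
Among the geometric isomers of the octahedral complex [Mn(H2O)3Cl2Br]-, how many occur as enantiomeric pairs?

0

In an octahedral complex each vertex has one trans partner and four cis neighbours.
The distinct arrangements are (3 in all): H2O mer, Cl cis; H2O mer, Cl trans; H2O fac, Cl cis.
Each arrangement has an internal mirror plane or centre of symmetry, so none is chiral.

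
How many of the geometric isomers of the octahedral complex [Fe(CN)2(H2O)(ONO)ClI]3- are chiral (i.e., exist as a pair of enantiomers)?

An octahedron has six vertices in three trans pairs; every non-trans pair is cis.
Systematic enumeration (placing each ligand type in turn and discarding arrangements equivalent by rotation or reflection) gives 9 geometric isomers.
Of these, 6 lack any improper symmetry element and so occur as enantiomeric pairs, giving 9 + 6 = 15 stereoisomers in total.

6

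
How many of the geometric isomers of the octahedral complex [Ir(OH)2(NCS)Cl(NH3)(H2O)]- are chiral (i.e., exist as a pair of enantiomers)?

6

In an octahedral complex each vertex has one trans partner and four cis neighbours.
Systematic enumeration (placing each ligand type in turn and discarding arrangements equivalent by rotation or reflection) gives 9 geometric isomers.
Of these, 6 lack any improper symmetry element and so occur as enantiomeric pairs, giving 9 + 6 = 15 stereoisomers in total.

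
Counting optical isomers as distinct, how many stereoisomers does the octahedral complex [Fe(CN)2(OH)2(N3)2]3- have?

In an octahedral complex each vertex has one trans partner and four cis neighbours.
The distinct arrangements are (5 in all): CN trans, OH trans, N3 trans; CN trans, OH cis, N3 cis; CN cis, OH trans, N3 cis; CN cis, OH cis, N3 cis (chiral); CN cis, OH cis, N3 trans.
One of these lacks any improper symmetry element and so occurs as an enantiomeric pair, giving 5 + 1 = 6 stereoisomers in total.

6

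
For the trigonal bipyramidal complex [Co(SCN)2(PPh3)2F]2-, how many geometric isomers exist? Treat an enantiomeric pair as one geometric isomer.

Placing the ligands in turn and identifying arrangements related by rotation or reflection leaves 5 distinct geometric isomers.

5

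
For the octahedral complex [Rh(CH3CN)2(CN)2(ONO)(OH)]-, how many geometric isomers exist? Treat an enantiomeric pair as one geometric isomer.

6

An octahedron has six vertices in three trans pairs; every non-trans pair is cis.
Systematic placement gives 6 geometric isomers: CH3CN trans, CN trans; CH3CN trans, CN cis; CH3CN cis, CN cis (3 arrangements, 2 chiral); CH3CN cis, CN trans.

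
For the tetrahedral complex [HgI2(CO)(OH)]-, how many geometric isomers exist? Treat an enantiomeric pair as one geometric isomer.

In a tetrahedral complex all four positions are equivalent and every pair of ligands is adjacent — there is no cis/trans distinction.
Only one geometric arrangement is possible.

1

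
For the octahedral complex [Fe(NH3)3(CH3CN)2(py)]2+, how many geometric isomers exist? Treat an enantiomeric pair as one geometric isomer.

3

The distinct arrangements are (3 in all): NH3 mer, CH3CN trans; NH3 fac, CH3CN cis; NH3 mer, CH3CN cis.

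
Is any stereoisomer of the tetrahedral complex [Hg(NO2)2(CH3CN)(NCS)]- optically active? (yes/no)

All four vertices of a tetrahedron are equivalent and mutually adjacent, so cis/trans isomerism cannot arise.
Only one geometric arrangement is possible.

no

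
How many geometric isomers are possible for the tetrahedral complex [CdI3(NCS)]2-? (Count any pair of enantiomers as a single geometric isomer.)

1

All four vertices of a tetrahedron are equivalent and mutually adjacent, so cis/trans isomerism cannot arise.
Only one geometric arrangement is possible.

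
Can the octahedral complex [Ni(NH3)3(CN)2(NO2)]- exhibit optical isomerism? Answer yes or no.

The six octahedral sites form three mutually perpendicular trans pairs.
The distinct arrangements are (3 in all): NH3 mer, CN trans; NH3 fac, CN cis; NH3 mer, CN cis.
Each arrangement has an internal mirror plane or centre of symmetry, so none is chiral.

no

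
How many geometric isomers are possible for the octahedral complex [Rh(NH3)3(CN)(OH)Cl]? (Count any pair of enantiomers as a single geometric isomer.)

In an octahedral complex each vertex has one trans partner and four cis neighbours.
Systematic placement gives 4 geometric isomers: NH3 mer (3 arrangements); NH3 fac (chiral).

4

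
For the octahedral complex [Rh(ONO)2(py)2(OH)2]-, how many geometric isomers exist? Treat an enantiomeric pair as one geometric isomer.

In an octahedral complex each vertex has one trans partner and four cis neighbours.
There are 5 geometric isomers: ONO trans, py trans, OH trans; ONO cis, py cis, OH trans; ONO cis, py trans, OH cis; ONO cis, py cis, OH cis (chiral); ONO trans, py cis, OH cis.

5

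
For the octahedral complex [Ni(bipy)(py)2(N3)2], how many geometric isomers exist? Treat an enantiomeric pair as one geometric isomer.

Each bipy is bidentate and must span two cis positions.
Working through the distinct placements yields 3 geometric isomers: py cis, N3 trans; py trans, N3 cis; py cis, N3 cis (chiral).

3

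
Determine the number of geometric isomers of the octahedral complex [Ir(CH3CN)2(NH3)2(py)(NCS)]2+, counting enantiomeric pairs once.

6

The six octahedral sites form three mutually perpendicular trans pairs.
Working through the distinct placements yields 6 geometric isomers: CH3CN trans, NH3 cis; CH3CN trans, NH3 trans; CH3CN cis, NH3 cis (3 arrangements, 2 chiral); CH3CN cis, NH3 trans.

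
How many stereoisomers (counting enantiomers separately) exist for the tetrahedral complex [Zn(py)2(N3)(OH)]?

All four vertices of a tetrahedron are equivalent and mutually adjacent, so cis/trans isomerism cannot arise.
Only one geometric arrangement is possible.

1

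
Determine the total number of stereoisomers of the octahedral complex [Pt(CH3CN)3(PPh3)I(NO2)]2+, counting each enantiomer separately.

5

An octahedron has six vertices in three trans pairs; every non-trans pair is cis.
There are 4 geometric isomers: CH3CN mer (3 arrangements); CH3CN fac (chiral).
One of these lacks any improper symmetry element and so occurs as an enantiomeric pair, giving 4 + 1 = 5 stereoisomers in total.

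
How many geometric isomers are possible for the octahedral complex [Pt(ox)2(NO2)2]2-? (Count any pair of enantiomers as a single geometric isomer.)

An octahedron has six vertices in three trans pairs; every non-trans pair is cis.
Each ox is bidentate and must span two cis positions.
The distinct arrangements are (2 in all): NO2 trans; NO2 cis (chiral).

2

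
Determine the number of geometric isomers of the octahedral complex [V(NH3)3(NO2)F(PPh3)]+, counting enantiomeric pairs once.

An octahedron has six vertices in three trans pairs; every non-trans pair is cis.
Working through the distinct placements yields 4 geometric isomers: NH3 mer (3 arrangements); NH3 fac (chiral).

4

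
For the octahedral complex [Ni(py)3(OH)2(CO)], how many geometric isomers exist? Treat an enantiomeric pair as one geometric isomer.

An octahedron has six vertices in three trans pairs; every non-trans pair is cis.
Working through the distinct placements yields 3 geometric isomers: py mer, OH cis; py mer, OH trans; py fac, OH cis.

3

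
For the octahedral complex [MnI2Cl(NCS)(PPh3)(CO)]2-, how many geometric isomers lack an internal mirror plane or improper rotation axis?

6

Placing the ligands in turn and identifying arrangements related by rotation or reflection leaves 9 distinct geometric isomers.
Of these, 6 lack any improper symmetry element and so occur as enantiomeric pairs, giving 9 + 6 = 15 stereoisomers in total.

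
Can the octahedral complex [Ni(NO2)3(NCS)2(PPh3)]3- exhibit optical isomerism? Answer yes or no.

In an octahedral complex each vertex has one trans partner and four cis neighbours.
Systematic placement gives 3 geometric isomers: NO2 mer, NCS trans; NO2 fac, NCS cis; NO2 mer, NCS cis.
Each arrangement has an internal mirror plane or centre of symmetry, so none is chiral.

no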